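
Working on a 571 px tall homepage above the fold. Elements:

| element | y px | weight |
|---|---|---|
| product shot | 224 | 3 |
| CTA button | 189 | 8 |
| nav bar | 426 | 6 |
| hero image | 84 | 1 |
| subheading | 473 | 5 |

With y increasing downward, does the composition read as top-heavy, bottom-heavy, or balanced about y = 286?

bottom-heavy

Weights sum to 3 + 8 + 6 + 1 + 5 = 23.
y-moment: 3·224 + 8·189 + 6·426 + 1·84 + 5·473 = 7189; centroid 7189/23 ≈ 312.57.
Since 312.6 is below (larger y than) 286, the composition reads bottom-heavy.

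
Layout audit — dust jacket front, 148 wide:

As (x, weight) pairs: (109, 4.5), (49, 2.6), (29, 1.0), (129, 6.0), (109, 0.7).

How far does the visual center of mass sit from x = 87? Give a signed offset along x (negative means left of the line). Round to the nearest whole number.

Total weight = 4.5 + 2.6 + 1.0 + 6.0 + 0.7 = 14.8.
x-moment: 4.5·109 + 2.6·49 + 1.0·29 + 6.0·129 + 0.7·109 = 1497.2; centroid 1497.2/14.8 ≈ 101.16.
Against x = 87, that's 101.16 − 87 = 14.16.

≈ 14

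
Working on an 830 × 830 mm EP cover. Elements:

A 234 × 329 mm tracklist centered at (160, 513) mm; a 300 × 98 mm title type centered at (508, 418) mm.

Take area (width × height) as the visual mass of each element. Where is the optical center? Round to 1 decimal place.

Taking area as weight: tracklist 234·329 = 76986, title type 300·98 = 29400. Sum 106386.
x: (76986·160 + 29400·508) / 106386 = 27252960 / 106386 ≈ 256.17
y: (76986·513 + 29400·418) / 106386 = 51783018 / 106386 ≈ 486.75

(256.2, 486.7)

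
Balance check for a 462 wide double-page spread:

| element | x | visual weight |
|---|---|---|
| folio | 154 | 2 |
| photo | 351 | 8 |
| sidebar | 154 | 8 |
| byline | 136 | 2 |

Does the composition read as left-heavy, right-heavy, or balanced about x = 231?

Σw = 2 + 8 + 8 + 2 = 20.
Σw·x = 2·154 + 8·351 + 8·154 + 2·136 = 4620, so x̄ = 4620/20 ≈ 231.00.
231.00 = 231 exactly: balanced.

balanced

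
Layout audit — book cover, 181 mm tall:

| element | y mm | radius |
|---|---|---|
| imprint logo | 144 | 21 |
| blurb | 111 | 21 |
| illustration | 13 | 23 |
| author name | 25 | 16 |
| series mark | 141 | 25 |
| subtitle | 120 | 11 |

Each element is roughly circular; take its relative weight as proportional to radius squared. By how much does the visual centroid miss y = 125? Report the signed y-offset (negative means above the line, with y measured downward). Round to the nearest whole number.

≈ -30 mm

r² weights: imprint logo 21² = 441, blurb 21² = 441, illustration 23² = 529, author name 16² = 256, series mark 25² = 625, subtitle 11² = 121. Total = 2413.
y: (441·144 + 441·111 + 529·13 + 256·25 + 625·141 + 121·120) / 2413 = 228377 / 2413 ≈ 94.64
Offset from y = 125: 94.64 − 125 ≈ -30.36.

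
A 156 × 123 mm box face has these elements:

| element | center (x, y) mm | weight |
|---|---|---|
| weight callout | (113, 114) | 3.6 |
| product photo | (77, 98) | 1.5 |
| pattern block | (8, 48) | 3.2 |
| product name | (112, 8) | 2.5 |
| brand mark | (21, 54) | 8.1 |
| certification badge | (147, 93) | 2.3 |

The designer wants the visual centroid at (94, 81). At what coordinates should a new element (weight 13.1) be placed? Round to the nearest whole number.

(144, 107)

With the new element, Σw becomes 3.6 + 1.5 + 3.2 + 2.5 + 8.1 + 2.3 + 13.1 = 34.3.
x: need Σw·x = 34.3·94 = 3224.2. Existing = 3.6·113 + 1.5·77 + 3.2·8 + 2.5·112 + 8.1·21 + 2.3·147 = 1336.1. Remainder 1888.1 / 13.1 ≈ 144.13.
y: need Σw·y = 34.3·81 = 2778.3. Existing = 3.6·114 + 1.5·98 + 3.2·48 + 2.5·8 + 8.1·54 + 2.3·93 = 1382.3. Remainder 1396.0 / 13.1 ≈ 106.56.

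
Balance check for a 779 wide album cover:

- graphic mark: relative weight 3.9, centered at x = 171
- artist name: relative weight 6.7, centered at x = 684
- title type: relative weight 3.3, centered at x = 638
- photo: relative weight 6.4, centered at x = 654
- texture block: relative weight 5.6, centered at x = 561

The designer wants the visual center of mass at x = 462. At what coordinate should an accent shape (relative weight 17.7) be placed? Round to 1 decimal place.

x ≈ 308.5

With the accent shape, Σw becomes 3.9 + 6.7 + 3.3 + 6.4 + 5.6 + 17.7 = 43.6.
Along x: (14682.3 + 17.7·x) / 43.6 = 462 (existing moment 3.9·171 + 6.7·684 + 3.3·638 + 6.4·654 + 5.6·561 = 14682.3) ⇒ x = (20143.2 − 14682.3) / 17.7 ≈ 308.53.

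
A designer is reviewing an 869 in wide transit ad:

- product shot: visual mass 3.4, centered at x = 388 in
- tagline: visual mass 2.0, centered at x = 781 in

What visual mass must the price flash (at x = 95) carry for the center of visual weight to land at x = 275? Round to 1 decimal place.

Existing Σw = 5.4 (3.4 + 2.0); existing moment 3.4·388 + 2.0·781 = 2881.2.
Set Σw·x/Σw = 275: (2881.2 + 95w) = 275·(5.4 + w).
So w = (275·5.4 − 2881.2)/(95 − 275) = -1396.2/-180 ≈ 7.76.

w ≈ 7.8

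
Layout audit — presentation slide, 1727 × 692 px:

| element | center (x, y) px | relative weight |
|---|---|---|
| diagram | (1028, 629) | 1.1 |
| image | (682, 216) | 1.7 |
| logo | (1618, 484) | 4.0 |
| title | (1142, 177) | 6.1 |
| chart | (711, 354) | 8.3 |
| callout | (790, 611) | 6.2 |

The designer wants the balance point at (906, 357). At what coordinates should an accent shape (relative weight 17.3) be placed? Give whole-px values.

With the accent shape, Σw becomes 1.1 + 1.7 + 4.0 + 6.1 + 8.3 + 6.2 + 17.3 = 44.7.
Along x: (26527.7 + 17.3·x) / 44.7 = 906 (existing moment 1.1·1028 + 1.7·682 + 4.0·1618 + 6.1·1142 + 8.3·711 + 6.2·790 = 26527.7) ⇒ x = (40498.2 − 26527.7) / 17.3 ≈ 807.54.
Along y: (10801.2 + 17.3·y) / 44.7 = 357 (existing moment 1.1·629 + 1.7·216 + 4.0·484 + 6.1·177 + 8.3·354 + 6.2·611 = 10801.2) ⇒ y = (15957.9 − 10801.2) / 17.3 ≈ 298.08.

(808, 298)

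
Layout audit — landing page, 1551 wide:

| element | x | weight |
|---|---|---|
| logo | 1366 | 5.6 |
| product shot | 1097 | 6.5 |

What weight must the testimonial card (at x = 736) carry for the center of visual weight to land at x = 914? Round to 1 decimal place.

Fixed elements: Σw = 5.6 + 6.5 = 12.1, Σw·x = 5.6·1366 + 6.5·1097 = 14780.1.
Balance at x = 914 requires (14780.1 + w·736) / (12.1 + w) = 914.
So w = (914·12.1 − 14780.1)/(736 − 914) = -3720.7/-178 ≈ 20.90.

w ≈ 20.9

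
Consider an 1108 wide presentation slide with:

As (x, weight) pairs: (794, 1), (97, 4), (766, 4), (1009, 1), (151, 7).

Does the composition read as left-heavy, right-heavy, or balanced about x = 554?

Total weight = 1 + 4 + 4 + 1 + 7 = 17.
x-moment: 1·794 + 4·97 + 4·766 + 1·1009 + 7·151 = 6312; centroid 6312/17 ≈ 371.29.
371.3 vs midline 554 → left-heavy.

left-heavy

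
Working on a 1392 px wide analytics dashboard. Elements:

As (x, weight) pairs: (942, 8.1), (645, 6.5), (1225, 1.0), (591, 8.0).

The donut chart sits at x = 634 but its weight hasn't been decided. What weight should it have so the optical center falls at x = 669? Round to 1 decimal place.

Known weights sum to 8.1 + 6.5 + 1.0 + 8.0 = 23.6; their moment is 8.1·942 + 6.5·645 + 1.0·1225 + 8.0·591 = 17775.7.
Balance at x = 669 requires (17775.7 + w·634) / (23.6 + w) = 669.
Rearranging, w·(634 − 669) = 669·23.6 − 17775.7 = -1987.3, so w ≈ -1987.3/-35 = 56.78.

w ≈ 56.8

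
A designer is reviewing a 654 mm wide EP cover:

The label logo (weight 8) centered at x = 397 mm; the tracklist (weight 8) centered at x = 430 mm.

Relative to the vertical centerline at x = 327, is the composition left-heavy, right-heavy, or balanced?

Total weight = 8 + 8 = 16.
x: (8·397 + 8·430) / 16 = 6616 / 16 ≈ 413.50
413.5 lies right of the midline 327, so the layout is right-heavy.

right-heavy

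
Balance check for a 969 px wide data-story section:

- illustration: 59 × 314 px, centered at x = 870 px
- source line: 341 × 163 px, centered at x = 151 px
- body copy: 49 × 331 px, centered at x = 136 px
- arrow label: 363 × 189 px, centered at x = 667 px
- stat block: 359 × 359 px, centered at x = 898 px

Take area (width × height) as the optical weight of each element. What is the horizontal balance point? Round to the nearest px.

Areas → weights: illustration 59·314 = 18526, source line 341·163 = 55583, body copy 49·331 = 16219, arrow label 363·189 = 68607, stat block 359·359 = 128881; Σw = 287816.
Σw·x = 18526·870 + 55583·151 + 16219·136 + 68607·667 + 128881·898 = 188212444, so x̄ = 188212444/287816 ≈ 653.93.

x ≈ 654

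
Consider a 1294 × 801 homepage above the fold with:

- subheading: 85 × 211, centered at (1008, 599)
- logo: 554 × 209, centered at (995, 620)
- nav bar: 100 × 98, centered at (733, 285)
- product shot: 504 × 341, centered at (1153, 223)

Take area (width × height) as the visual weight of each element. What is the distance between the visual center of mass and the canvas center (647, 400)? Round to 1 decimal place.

Areas: subheading 85·211 = 17935, logo 554·209 = 115786, nav bar 100·98 = 9800, product shot 504·341 = 171864. Total weight = 315385.
x: (17935·1008 + 115786·995 + 9800·733 + 171864·1153) / 315385 = 338628142 / 315385 ≈ 1073.70
y: (17935·599 + 115786·620 + 9800·285 + 171864·223) / 315385 = 123649057 / 315385 ≈ 392.06
From (647, 400): dx = 426.70, dy = -7.94, so the distance is √(dx²+dy²) ≈ 426.77.

≈ 426.8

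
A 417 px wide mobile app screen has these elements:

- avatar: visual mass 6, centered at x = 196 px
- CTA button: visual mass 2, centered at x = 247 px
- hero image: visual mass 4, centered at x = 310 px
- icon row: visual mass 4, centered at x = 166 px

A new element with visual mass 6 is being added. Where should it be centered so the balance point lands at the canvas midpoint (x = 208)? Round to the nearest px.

After adding the new element, total weight = 6 + 2 + 4 + 4 + 6 = 22.
x: need Σw·x = 22·208 = 4576. Existing = 6·196 + 2·247 + 4·310 + 4·166 = 3574. Remainder 1002 / 6 ≈ 167.00.

x ≈ 167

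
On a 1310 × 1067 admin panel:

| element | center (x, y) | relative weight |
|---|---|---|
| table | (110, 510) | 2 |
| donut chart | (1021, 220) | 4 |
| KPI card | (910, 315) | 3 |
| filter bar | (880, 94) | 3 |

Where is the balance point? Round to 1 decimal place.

(806.2, 260.6)

Weights sum to 2 + 4 + 3 + 3 = 12.
Σw·x = 2·110 + 4·1021 + 3·910 + 3·880 = 9674, so x̄ = 9674/12 ≈ 806.17.
Σw·y = 2·510 + 4·220 + 3·315 + 3·94 = 3127, so ȳ = 3127/12 ≈ 260.58.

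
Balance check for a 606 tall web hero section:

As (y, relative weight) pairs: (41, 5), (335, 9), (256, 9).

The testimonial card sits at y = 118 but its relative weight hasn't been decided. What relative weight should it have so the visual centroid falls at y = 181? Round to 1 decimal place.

Known weights sum to 5 + 9 + 9 = 23; their moment is 5·41 + 9·335 + 9·256 = 5524.
Balance at y = 181 requires (5524 + w·118) / (23 + w) = 181.
Solving: w = (181·23 − 5524) / (118 − 181) = -1361 / -63 ≈ 21.60.

w ≈ 21.6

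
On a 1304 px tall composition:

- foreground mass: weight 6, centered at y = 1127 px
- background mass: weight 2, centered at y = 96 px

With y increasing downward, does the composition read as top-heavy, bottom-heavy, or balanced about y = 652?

bottom-heavy

Weights sum to 6 + 2 = 8.
y: (6·1127 + 2·96) / 8 = 6954 / 8 ≈ 869.25
869.2 vs midline 652 → bottom-heavy.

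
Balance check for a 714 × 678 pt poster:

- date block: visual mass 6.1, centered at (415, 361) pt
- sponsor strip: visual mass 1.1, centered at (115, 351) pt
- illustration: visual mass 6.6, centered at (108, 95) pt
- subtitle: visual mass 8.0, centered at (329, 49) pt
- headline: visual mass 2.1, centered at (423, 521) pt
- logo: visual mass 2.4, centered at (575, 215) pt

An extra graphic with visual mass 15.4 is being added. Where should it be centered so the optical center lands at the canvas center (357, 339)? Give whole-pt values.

With the extra graphic, Σw becomes 6.1 + 1.1 + 6.6 + 8.0 + 2.1 + 2.4 + 15.4 = 41.7.
Along x: (8271.1 + 15.4·x) / 41.7 = 357 (existing moment 6.1·415 + 1.1·115 + 6.6·108 + 8.0·329 + 2.1·423 + 2.4·575 = 8271.1) ⇒ x = (14886.9 − 8271.1) / 15.4 ≈ 429.60.
Along y: (5217.3 + 15.4·y) / 41.7 = 339 (existing moment 6.1·361 + 1.1·351 + 6.6·95 + 8.0·49 + 2.1·521 + 2.4·215 = 5217.3) ⇒ y = (14136.3 − 5217.3) / 15.4 ≈ 579.16.

(430, 579)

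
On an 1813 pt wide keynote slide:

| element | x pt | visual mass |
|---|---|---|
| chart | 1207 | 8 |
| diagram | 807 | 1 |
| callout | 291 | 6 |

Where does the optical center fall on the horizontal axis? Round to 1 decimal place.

Weights sum to 8 + 1 + 6 = 15.
x: (8·1207 + 1·807 + 6·291) / 15 = 12209 / 15 ≈ 813.93

x ≈ 813.9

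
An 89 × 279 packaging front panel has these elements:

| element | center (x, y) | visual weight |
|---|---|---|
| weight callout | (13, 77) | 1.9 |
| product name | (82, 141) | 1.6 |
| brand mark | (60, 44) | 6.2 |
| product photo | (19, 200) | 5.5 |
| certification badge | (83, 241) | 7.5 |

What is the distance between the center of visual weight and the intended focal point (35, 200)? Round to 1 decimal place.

Σw = 1.9 + 1.6 + 6.2 + 5.5 + 7.5 = 22.7.
Σw·x = 1.9·13 + 1.6·82 + 6.2·60 + 5.5·19 + 7.5·83 = 1254.9, so x̄ = 1254.9/22.7 ≈ 55.28.
Σw·y = 1.9·77 + 1.6·141 + 6.2·44 + 5.5·200 + 7.5·241 = 3552.2, so ȳ = 3552.2/22.7 ≈ 156.48.
From (35, 200): dx = 20.28, dy = -43.52, so the distance is √(dx²+dy²) ≈ 48.01.

≈ 48.0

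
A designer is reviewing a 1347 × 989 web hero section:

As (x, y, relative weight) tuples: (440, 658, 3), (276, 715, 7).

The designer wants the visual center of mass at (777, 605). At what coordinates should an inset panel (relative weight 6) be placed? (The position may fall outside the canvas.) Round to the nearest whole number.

After adding the inset panel, total weight = 3 + 7 + 6 = 16.
x: target moment 16×777 = 12432; current 3·440 + 7·276 = 3252; the inset panel supplies 9180, so x = 9180/6 ≈ 1530.00.
y: target moment 16×605 = 9680; current 3·658 + 7·715 = 6979; the inset panel supplies 2701, so y = 2701/6 ≈ 450.17.

(1530, 450)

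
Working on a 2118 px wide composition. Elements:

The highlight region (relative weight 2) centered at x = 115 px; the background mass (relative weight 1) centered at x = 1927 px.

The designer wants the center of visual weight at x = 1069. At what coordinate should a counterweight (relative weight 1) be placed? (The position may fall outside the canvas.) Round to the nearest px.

New total weight: (2 + 1) + 1 = 4.
x: need Σw·x = 4·1069 = 4276. Existing = 2·115 + 1·1927 = 2157. Remainder 2119 / 1 ≈ 2119.00.

x ≈ 2119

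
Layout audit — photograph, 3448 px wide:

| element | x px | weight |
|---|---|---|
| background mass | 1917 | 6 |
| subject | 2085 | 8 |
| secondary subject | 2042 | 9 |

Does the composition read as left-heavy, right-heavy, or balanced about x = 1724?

Weights sum to 6 + 8 + 9 = 23.
x: (6·1917 + 8·2085 + 9·2042) / 23 = 46560 / 23 ≈ 2024.35
2024.3 vs midline 1724 → right-heavy.

right-heavy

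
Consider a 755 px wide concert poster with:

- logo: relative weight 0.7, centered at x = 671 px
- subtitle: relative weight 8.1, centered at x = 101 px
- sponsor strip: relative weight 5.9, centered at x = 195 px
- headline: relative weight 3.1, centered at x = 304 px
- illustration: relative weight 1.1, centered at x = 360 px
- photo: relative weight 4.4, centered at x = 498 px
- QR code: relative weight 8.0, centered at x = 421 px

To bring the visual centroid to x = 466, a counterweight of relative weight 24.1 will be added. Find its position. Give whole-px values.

With the counterweight, Σw becomes 0.7 + 8.1 + 5.9 + 3.1 + 1.1 + 4.4 + 8.0 + 24.1 = 55.4.
Along x: (9335.9 + 24.1·x) / 55.4 = 466 (existing moment 0.7·671 + 8.1·101 + 5.9·195 + 3.1·304 + 1.1·360 + 4.4·498 + 8.0·421 = 9335.9) ⇒ x = (25816.4 − 9335.9) / 24.1 ≈ 683.84.

x ≈ 684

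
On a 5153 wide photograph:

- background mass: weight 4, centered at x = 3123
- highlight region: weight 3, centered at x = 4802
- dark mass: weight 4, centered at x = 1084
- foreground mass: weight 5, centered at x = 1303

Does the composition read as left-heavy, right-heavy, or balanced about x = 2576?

left-heavy

Weights sum to 4 + 3 + 4 + 5 = 16.
Σw·x = 4·3123 + 3·4802 + 4·1084 + 5·1303 = 37749, so x̄ = 37749/16 ≈ 2359.31.
2359.3 vs midline 2576 → left-heavy.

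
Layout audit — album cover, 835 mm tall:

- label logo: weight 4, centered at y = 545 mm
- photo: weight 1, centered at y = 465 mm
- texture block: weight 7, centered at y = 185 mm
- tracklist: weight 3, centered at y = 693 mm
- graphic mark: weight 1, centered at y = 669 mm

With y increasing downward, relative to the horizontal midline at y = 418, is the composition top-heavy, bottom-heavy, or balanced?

Total weight = 4 + 1 + 7 + 3 + 1 = 16.
y: (4·545 + 1·465 + 7·185 + 3·693 + 1·669) / 16 = 6688 / 16 ≈ 418.00
The centroid 418.00 matches the midline at 418, so the layout is balanced.

balanced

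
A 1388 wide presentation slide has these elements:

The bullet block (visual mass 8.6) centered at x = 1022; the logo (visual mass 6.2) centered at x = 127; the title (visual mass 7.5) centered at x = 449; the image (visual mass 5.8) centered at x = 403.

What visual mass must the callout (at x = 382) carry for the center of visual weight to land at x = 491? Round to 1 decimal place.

Existing Σw = 28.1 (8.6 + 6.2 + 7.5 + 5.8); existing moment 8.6·1022 + 6.2·127 + 7.5·449 + 5.8·403 = 15281.5.
Balance at x = 491 requires (15281.5 + w·382) / (28.1 + w) = 491.
So w = (491·28.1 − 15281.5)/(382 − 491) = -1484.4/-109 ≈ 13.62.

w ≈ 13.6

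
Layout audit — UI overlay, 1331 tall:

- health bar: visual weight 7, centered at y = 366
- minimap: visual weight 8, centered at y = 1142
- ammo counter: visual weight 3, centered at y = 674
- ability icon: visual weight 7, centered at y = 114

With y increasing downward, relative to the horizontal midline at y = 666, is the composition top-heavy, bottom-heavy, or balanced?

Σw = 7 + 8 + 3 + 7 = 25.
y-moment: 7·366 + 8·1142 + 3·674 + 7·114 = 14518; centroid 14518/25 ≈ 580.72.
580.7 vs midline 666 → top-heavy.

top-heavy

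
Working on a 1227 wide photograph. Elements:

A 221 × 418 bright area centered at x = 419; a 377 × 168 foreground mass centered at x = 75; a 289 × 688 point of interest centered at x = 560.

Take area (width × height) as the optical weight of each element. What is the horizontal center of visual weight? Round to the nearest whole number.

Areas: bright area 221·418 = 92378, foreground mass 377·168 = 63336, point of interest 289·688 = 198832. Total weight = 354546.
x-moment: 92378·419 + 63336·75 + 198832·560 = 154802502; centroid 154802502/354546 ≈ 436.62.

x ≈ 437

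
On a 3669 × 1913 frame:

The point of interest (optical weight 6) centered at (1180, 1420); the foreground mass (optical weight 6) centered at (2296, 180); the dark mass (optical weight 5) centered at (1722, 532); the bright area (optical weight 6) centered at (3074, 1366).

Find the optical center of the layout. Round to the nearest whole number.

Weights sum to 6 + 6 + 5 + 6 = 23.
Σw·x = 6·1180 + 6·2296 + 5·1722 + 6·3074 = 47910, so x̄ = 47910/23 ≈ 2083.04.
Σw·y = 6·1420 + 6·180 + 5·532 + 6·1366 = 20456, so ȳ = 20456/23 ≈ 889.39.

(2083, 889)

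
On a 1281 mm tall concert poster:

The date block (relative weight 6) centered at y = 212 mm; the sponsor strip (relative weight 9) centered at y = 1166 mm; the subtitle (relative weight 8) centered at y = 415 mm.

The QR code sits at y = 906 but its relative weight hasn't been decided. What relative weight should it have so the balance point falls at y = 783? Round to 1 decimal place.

w ≈ 23.8

Existing Σw = 23 (6 + 9 + 8); existing moment 6·212 + 9·1166 + 8·415 = 15086.
For the centroid to hit 783: (15086 + w·906) / (23 + w) = 783.
Solving: w = (783·23 − 15086) / (906 − 783) = 2923 / 123 ≈ 23.76.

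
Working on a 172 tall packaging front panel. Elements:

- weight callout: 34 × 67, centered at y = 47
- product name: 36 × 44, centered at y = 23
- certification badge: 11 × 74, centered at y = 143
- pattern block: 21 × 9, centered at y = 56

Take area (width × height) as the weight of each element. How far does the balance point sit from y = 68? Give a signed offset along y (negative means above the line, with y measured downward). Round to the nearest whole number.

Areas → weights: weight callout 34·67 = 2278, product name 36·44 = 1584, certification badge 11·74 = 814, pattern block 21·9 = 189; Σw = 4865.
y: (2278·47 + 1584·23 + 814·143 + 189·56) / 4865 = 270484 / 4865 ≈ 55.60
Difference: 55.60 − 68 ≈ -12.40.

≈ -12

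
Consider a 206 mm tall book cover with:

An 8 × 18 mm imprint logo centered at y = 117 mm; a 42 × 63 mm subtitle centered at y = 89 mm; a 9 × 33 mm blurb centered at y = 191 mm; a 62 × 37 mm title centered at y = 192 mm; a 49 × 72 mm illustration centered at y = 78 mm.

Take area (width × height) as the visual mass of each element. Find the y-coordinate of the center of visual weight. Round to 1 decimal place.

Areas: imprint logo 8·18 = 144, subtitle 42·63 = 2646, blurb 9·33 = 297, title 62·37 = 2294, illustration 49·72 = 3528. Total weight = 8909.
Σw·y = 144·117 + 2646·89 + 297·191 + 2294·192 + 3528·78 = 1024701, so ȳ = 1024701/8909 ≈ 115.02.

y ≈ 115.0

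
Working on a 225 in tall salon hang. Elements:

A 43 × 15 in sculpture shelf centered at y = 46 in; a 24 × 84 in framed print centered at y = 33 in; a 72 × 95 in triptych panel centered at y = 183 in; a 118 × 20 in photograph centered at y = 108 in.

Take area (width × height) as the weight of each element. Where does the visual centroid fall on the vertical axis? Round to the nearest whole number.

y ≈ 135

Areas → weights: sculpture shelf 43·15 = 645, framed print 24·84 = 2016, triptych panel 72·95 = 6840, photograph 118·20 = 2360; Σw = 11861.
y: (645·46 + 2016·33 + 6840·183 + 2360·108) / 11861 = 1602798 / 11861 ≈ 135.13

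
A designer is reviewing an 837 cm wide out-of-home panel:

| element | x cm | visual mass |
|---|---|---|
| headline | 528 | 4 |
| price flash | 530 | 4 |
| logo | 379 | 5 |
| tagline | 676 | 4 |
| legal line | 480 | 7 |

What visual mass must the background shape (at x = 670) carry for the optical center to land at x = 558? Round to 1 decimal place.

Existing Σw = 24 (4 + 4 + 5 + 4 + 7); existing moment 4·528 + 4·530 + 5·379 + 4·676 + 7·480 = 12191.
Balance at x = 558 requires (12191 + w·670) / (24 + w) = 558.
Rearranging, w·(670 − 558) = 558·24 − 12191 = 1201, so w ≈ 1201/112 = 10.72.

w ≈ 10.7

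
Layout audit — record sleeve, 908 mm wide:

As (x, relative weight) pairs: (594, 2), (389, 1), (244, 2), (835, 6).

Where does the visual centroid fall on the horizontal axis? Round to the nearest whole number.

Σw = 2 + 1 + 2 + 6 = 11.
x-moment: 2·594 + 1·389 + 2·244 + 6·835 = 7075; centroid 7075/11 ≈ 643.18.

x ≈ 643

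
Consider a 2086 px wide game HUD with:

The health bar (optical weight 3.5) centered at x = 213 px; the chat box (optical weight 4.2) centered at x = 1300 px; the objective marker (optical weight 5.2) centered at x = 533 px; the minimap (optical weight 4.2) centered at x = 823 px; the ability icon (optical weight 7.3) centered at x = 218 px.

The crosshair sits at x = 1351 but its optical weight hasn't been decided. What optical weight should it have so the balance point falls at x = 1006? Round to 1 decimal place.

Fixed elements: Σw = 3.5 + 4.2 + 5.2 + 4.2 + 7.3 = 24.4, Σw·x = 3.5·213 + 4.2·1300 + 5.2·533 + 4.2·823 + 7.3·218 = 14025.1.
Balance at x = 1006 requires (14025.1 + w·1351) / (24.4 + w) = 1006.
So w = (1006·24.4 − 14025.1)/(1351 − 1006) = 10521.3/345 ≈ 30.50.

w ≈ 30.5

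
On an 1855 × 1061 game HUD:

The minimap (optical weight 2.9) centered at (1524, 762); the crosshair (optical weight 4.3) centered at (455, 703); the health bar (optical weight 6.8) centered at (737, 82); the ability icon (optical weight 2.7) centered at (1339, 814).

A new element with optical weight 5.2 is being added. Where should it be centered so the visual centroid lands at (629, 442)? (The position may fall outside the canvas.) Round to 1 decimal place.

With the new element, Σw becomes 2.9 + 4.3 + 6.8 + 2.7 + 5.2 = 21.9.
Along x: (15003.0 + 5.2·x) / 21.9 = 629 (existing moment 2.9·1524 + 4.3·455 + 6.8·737 + 2.7·1339 = 15003.0) ⇒ x = (13775.1 − 15003.0) / 5.2 ≈ -236.13.
Along y: (7988.1 + 5.2·y) / 21.9 = 442 (existing moment 2.9·762 + 4.3·703 + 6.8·82 + 2.7·814 = 7988.1) ⇒ y = (9679.8 − 7988.1) / 5.2 ≈ 325.33.

(-236.1, 325.3)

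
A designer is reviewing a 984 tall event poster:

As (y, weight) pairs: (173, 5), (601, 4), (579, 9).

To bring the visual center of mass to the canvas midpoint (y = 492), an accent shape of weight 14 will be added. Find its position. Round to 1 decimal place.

New total weight: (5 + 4 + 9) + 14 = 32.
y: need Σw·y = 32·492 = 15744. Existing = 5·173 + 4·601 + 9·579 = 8480. Remainder 7264 / 14 ≈ 518.86.

y ≈ 518.9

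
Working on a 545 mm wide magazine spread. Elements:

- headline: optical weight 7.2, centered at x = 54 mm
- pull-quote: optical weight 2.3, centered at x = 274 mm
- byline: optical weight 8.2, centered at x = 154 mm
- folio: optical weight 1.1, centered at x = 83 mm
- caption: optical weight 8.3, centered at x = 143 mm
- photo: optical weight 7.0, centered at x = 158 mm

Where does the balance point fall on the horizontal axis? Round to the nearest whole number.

x ≈ 137

Total weight = 7.2 + 2.3 + 8.2 + 1.1 + 8.3 + 7.0 = 34.1.
x-moment: 7.2·54 + 2.3·274 + 8.2·154 + 1.1·83 + 8.3·143 + 7.0·158 = 4666.0; centroid 4666.0/34.1 ≈ 136.83.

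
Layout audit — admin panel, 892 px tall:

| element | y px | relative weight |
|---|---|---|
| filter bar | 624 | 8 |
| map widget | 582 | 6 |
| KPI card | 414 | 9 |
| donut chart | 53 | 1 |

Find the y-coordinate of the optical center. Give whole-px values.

y ≈ 511

Total weight = 8 + 6 + 9 + 1 = 24.
y-moment: 8·624 + 6·582 + 9·414 + 1·53 = 12263; centroid 12263/24 ≈ 510.96.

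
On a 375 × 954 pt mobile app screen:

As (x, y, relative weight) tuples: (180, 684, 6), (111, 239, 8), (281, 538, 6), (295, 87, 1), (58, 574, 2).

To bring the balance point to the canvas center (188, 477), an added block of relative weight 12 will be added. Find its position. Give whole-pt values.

New total weight: (6 + 8 + 6 + 1 + 2) + 12 = 35.
Along x: (4065 + 12·x) / 35 = 188 (existing moment 6·180 + 8·111 + 6·281 + 1·295 + 2·58 = 4065) ⇒ x = (6580 − 4065) / 12 ≈ 209.58.
Along y: (10479 + 12·y) / 35 = 477 (existing moment 6·684 + 8·239 + 6·538 + 1·87 + 2·574 = 10479) ⇒ y = (16695 − 10479) / 12 ≈ 518.00.

(210, 518)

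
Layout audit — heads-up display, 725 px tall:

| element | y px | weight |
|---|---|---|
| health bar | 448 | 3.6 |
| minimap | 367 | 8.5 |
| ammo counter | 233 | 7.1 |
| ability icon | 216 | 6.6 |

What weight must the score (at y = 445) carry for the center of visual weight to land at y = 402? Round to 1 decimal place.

w ≈ 59.5

Existing Σw = 25.8 (3.6 + 8.5 + 7.1 + 6.6); existing moment 3.6·448 + 8.5·367 + 7.1·233 + 6.6·216 = 7812.2.
Set Σw·y/Σw = 402: (7812.2 + 445w) = 402·(25.8 + w).
Solving: w = (402·25.8 − 7812.2) / (445 − 402) = 2559.4 / 43 ≈ 59.52.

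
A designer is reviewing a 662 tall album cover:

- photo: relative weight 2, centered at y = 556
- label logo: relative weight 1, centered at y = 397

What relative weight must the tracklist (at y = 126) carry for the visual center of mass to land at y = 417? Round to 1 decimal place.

w ≈ 0.9

Existing Σw = 3 (2 + 1); existing moment 2·556 + 1·397 = 1509.
For the centroid to hit 417: (1509 + w·126) / (3 + w) = 417.
So w = (417·3 − 1509)/(126 − 417) = -258/-291 ≈ 0.89.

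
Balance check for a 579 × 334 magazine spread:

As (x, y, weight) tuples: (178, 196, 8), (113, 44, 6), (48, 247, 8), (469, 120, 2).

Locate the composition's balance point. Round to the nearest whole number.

(143, 169)

Weights sum to 8 + 6 + 8 + 2 = 24.
Σw·x = 8·178 + 6·113 + 8·48 + 2·469 = 3424, so x̄ = 3424/24 ≈ 142.67.
Σw·y = 8·196 + 6·44 + 8·247 + 2·120 = 4048, so ȳ = 4048/24 ≈ 168.67.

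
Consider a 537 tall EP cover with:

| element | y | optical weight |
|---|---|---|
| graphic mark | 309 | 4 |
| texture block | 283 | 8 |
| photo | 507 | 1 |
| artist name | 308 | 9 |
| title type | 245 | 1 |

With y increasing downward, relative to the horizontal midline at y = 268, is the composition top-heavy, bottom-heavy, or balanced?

Σw = 4 + 8 + 1 + 9 + 1 = 23.
Σw·y = 4·309 + 8·283 + 1·507 + 9·308 + 1·245 = 7024, so ȳ = 7024/23 ≈ 305.39.
305.4 vs midline 268 → bottom-heavy.

bottom-heavy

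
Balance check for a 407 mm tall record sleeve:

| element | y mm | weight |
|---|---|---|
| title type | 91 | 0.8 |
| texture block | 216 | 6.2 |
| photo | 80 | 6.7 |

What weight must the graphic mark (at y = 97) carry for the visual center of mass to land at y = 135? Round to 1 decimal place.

Fixed elements: Σw = 0.8 + 6.2 + 6.7 = 13.7, Σw·y = 0.8·91 + 6.2·216 + 6.7·80 = 1948.0.
Balance at y = 135 requires (1948.0 + w·97) / (13.7 + w) = 135.
So w = (135·13.7 − 1948.0)/(97 − 135) = -98.5/-38 ≈ 2.59.

w ≈ 2.6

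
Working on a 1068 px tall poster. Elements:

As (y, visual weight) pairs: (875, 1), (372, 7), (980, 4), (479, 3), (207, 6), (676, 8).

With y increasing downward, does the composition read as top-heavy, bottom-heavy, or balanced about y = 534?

balanced

Weights sum to 1 + 7 + 4 + 3 + 6 + 8 = 29.
Σw·y = 1·875 + 7·372 + 4·980 + 3·479 + 6·207 + 8·676 = 15486, so ȳ = 15486/29 ≈ 534.00.
534.00 = 534 exactly: balanced.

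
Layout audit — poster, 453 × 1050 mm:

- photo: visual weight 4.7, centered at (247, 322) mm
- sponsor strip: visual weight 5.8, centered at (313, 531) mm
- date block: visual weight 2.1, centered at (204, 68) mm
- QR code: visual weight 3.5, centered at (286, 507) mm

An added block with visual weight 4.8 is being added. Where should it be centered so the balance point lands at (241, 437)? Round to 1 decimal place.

(131.5, 546.4)

With the added block, Σw becomes 4.7 + 5.8 + 2.1 + 3.5 + 4.8 = 20.9.
x: target moment 20.9×241 = 5036.9; current 4.7·247 + 5.8·313 + 2.1·204 + 3.5·286 = 4405.7; the added block supplies 631.2, so x = 631.2/4.8 ≈ 131.50.
y: target moment 20.9×437 = 9133.3; current 4.7·322 + 5.8·531 + 2.1·68 + 3.5·507 = 6510.5; the added block supplies 2622.8, so y = 2622.8/4.8 ≈ 546.42.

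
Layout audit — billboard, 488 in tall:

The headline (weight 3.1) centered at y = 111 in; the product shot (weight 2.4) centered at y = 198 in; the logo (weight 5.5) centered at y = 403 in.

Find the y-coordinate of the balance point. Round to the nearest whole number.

Σw = 3.1 + 2.4 + 5.5 = 11.0.
y: (3.1·111 + 2.4·198 + 5.5·403) / 11.0 = 3035.8 / 11.0 ≈ 275.98

y ≈ 276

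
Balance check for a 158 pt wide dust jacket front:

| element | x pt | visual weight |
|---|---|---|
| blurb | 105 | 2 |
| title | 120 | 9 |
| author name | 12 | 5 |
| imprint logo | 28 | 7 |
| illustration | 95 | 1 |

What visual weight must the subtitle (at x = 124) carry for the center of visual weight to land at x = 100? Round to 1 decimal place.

Existing Σw = 24 (2 + 9 + 5 + 7 + 1); existing moment 2·105 + 9·120 + 5·12 + 7·28 + 1·95 = 1641.
Set Σw·x/Σw = 100: (1641 + 124w) = 100·(24 + w).
Solving: w = (100·24 − 1641) / (124 − 100) = 759 / 24 ≈ 31.62.

w ≈ 31.6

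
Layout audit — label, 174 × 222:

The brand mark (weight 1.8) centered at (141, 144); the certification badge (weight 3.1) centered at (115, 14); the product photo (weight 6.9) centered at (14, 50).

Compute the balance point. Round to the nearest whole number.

(60, 55)

Σw = 1.8 + 3.1 + 6.9 = 11.8.
x: (1.8·141 + 3.1·115 + 6.9·14) / 11.8 = 706.9 / 11.8 ≈ 59.91
y: (1.8·144 + 3.1·14 + 6.9·50) / 11.8 = 647.6 / 11.8 ≈ 54.88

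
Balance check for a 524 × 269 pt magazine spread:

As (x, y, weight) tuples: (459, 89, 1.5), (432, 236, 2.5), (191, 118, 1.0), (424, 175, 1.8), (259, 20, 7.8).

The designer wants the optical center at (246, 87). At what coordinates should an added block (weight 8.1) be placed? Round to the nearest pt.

(104, 82)

With the added block, Σw becomes 1.5 + 2.5 + 1.0 + 1.8 + 7.8 + 8.1 = 22.7.
x: target moment 22.7×246 = 5584.2; current 1.5·459 + 2.5·432 + 1.0·191 + 1.8·424 + 7.8·259 = 4742.9; the added block supplies 841.3, so x = 841.3/8.1 ≈ 103.86.
y: target moment 22.7×87 = 1974.9; current 1.5·89 + 2.5·236 + 1.0·118 + 1.8·175 + 7.8·20 = 1312.5; the added block supplies 662.4, so y = 662.4/8.1 ≈ 81.78.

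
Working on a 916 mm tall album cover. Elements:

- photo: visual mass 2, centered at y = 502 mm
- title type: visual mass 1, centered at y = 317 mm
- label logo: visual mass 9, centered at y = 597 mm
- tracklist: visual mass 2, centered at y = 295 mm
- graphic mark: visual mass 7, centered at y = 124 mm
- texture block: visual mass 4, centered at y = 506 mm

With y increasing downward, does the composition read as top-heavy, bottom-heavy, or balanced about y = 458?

top-heavy

Total weight = 2 + 1 + 9 + 2 + 7 + 4 = 25.
Σw·y = 2·502 + 1·317 + 9·597 + 2·295 + 7·124 + 4·506 = 10176, so ȳ = 10176/25 ≈ 407.04.
Since 407.0 is above (smaller y than) 458, the composition reads top-heavy.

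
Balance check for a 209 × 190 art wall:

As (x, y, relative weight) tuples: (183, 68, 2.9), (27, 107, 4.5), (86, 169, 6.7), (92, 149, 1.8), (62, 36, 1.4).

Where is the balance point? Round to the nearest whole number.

Weights sum to 2.9 + 4.5 + 6.7 + 1.8 + 1.4 = 17.3.
x-moment: 2.9·183 + 4.5·27 + 6.7·86 + 1.8·92 + 1.4·62 = 1480.8; centroid 1480.8/17.3 ≈ 85.60.
y-moment: 2.9·68 + 4.5·107 + 6.7·169 + 1.8·149 + 1.4·36 = 2129.6; centroid 2129.6/17.3 ≈ 123.10.

(86, 123)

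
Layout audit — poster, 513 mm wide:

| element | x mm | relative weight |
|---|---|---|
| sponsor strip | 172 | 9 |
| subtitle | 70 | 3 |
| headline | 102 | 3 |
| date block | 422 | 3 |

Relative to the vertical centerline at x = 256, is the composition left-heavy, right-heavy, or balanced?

Weights sum to 9 + 3 + 3 + 3 = 18.
x-moment: 9·172 + 3·70 + 3·102 + 3·422 = 3330; centroid 3330/18 ≈ 185.00.
185.0 lies left of the midline 256, so the layout is left-heavy.

left-heavy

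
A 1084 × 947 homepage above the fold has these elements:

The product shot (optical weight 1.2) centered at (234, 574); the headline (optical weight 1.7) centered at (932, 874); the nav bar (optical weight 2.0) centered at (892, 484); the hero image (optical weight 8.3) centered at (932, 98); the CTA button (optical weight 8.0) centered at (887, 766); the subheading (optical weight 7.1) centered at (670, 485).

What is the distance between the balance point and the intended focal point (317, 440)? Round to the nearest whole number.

≈ 506

Weights sum to 1.2 + 1.7 + 2.0 + 8.3 + 8.0 + 7.1 = 28.3.
x: moment 23237.8 / weight 28.3 ≈ 821.12
Σw·y = 13527.5; ȳ = 13527.5/28.3 ≈ 478.00.
From (317, 440): dx = 504.12, dy = 38.00, so the distance is √(dx²+dy²) ≈ 505.55.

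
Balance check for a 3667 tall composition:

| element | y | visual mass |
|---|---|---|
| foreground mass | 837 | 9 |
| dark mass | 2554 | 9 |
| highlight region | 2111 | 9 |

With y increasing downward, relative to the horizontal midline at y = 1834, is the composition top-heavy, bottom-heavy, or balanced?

Σw = 9 + 9 + 9 = 27.
Σw·y = 9·837 + 9·2554 + 9·2111 = 49518, so ȳ = 49518/27 ≈ 1834.00.
The centroid 1834.00 matches the midline at 1834, so the layout is balanced.

balanced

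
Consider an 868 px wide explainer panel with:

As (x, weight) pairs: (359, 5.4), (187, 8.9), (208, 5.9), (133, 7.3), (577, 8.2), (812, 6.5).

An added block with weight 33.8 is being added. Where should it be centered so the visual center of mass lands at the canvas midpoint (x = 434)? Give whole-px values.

New total weight: (5.4 + 8.9 + 5.9 + 7.3 + 8.2 + 6.5) + 33.8 = 76.0.
x: need Σw·x = 76.0·434 = 32984.0. Existing = 5.4·359 + 8.9·187 + 5.9·208 + 7.3·133 + 8.2·577 + 6.5·812 = 15810.4. Remainder 17173.6 / 33.8 ≈ 508.09.

x ≈ 508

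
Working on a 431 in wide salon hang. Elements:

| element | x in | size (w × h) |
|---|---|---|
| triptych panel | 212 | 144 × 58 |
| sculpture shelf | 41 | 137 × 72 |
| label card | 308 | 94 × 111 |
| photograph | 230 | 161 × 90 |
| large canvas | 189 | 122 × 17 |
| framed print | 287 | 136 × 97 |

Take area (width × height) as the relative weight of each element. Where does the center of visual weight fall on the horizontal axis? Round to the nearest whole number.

x ≈ 221

Areas: triptych panel 144·58 = 8352, sculpture shelf 137·72 = 9864, label card 94·111 = 10434, photograph 161·90 = 14490, large canvas 122·17 = 2074, framed print 136·97 = 13192. Total weight = 58406.
x-moment: 8352·212 + 9864·41 + 10434·308 + 14490·230 + 2074·189 + 13192·287 = 12899510; centroid 12899510/58406 ≈ 220.86.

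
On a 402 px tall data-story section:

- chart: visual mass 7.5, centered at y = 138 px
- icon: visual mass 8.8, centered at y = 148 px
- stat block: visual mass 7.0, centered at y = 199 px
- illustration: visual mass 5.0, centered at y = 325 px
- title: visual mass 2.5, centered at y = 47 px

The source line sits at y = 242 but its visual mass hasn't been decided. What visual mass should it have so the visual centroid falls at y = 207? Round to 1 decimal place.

Fixed elements: Σw = 7.5 + 8.8 + 7.0 + 5.0 + 2.5 = 30.8, Σw·y = 7.5·138 + 8.8·148 + 7.0·199 + 5.0·325 + 2.5·47 = 5472.9.
Balance at y = 207 requires (5472.9 + w·242) / (30.8 + w) = 207.
Solving: w = (207·30.8 − 5472.9) / (242 − 207) = 902.7 / 35 ≈ 25.79.

w ≈ 25.8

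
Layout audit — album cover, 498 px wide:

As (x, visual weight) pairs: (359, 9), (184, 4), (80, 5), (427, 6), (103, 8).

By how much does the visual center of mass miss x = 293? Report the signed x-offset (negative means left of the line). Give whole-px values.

Total weight = 9 + 4 + 5 + 6 + 8 = 32.
x: (9·359 + 4·184 + 5·80 + 6·427 + 8·103) / 32 = 7753 / 32 ≈ 242.28
Offset from x = 293: 242.28 − 293 ≈ -50.72.

≈ -51 px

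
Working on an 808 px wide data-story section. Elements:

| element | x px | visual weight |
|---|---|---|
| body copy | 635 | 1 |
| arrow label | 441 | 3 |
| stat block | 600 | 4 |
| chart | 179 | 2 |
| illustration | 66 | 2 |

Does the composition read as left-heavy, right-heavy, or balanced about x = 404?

Σw = 1 + 3 + 4 + 2 + 2 = 12.
x-moment: 1·635 + 3·441 + 4·600 + 2·179 + 2·66 = 4848; centroid 4848/12 ≈ 404.00.
The centroid 404.00 matches the midline at 404, so the layout is balanced.

balanced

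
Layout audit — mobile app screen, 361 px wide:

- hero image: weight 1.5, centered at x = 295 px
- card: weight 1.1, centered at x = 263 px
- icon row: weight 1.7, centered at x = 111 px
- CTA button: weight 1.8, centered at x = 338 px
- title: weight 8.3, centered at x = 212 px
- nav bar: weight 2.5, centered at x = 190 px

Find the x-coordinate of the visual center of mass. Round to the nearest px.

x ≈ 223

Σw = 1.5 + 1.1 + 1.7 + 1.8 + 8.3 + 2.5 = 16.9.
x-moment: 1.5·295 + 1.1·263 + 1.7·111 + 1.8·338 + 8.3·212 + 2.5·190 = 3763.5; centroid 3763.5/16.9 ≈ 222.69.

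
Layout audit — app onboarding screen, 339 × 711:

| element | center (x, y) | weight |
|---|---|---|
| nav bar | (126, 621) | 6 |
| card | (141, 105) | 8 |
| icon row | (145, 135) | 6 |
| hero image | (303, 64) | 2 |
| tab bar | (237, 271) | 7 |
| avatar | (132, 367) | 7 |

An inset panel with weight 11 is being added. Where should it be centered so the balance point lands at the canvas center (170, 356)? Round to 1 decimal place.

(186.1, 614.7)

New total weight: (6 + 8 + 6 + 2 + 7 + 7) + 11 = 47.
x: target moment 47×170 = 7990; current 6·126 + 8·141 + 6·145 + 2·303 + 7·237 + 7·132 = 5943; the inset panel supplies 2047, so x = 2047/11 ≈ 186.09.
y: target moment 47×356 = 16732; current 6·621 + 8·105 + 6·135 + 2·64 + 7·271 + 7·367 = 9970; the inset panel supplies 6762, so y = 6762/11 ≈ 614.73.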